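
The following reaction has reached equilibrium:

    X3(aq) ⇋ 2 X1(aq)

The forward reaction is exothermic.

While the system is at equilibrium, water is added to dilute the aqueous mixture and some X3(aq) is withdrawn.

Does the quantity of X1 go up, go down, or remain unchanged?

Dilution lowers every aqueous concentration by the same factor. Δn_aq = 2 − 1 = +1, so the system shifts toward the side with more dissolved moles — to the right.
Removing X3 (aq), a reactant, drives the reaction to the left.
The two effects oppose each other, so the net shift — and hence the change in X1 — cannot be determined from the given information.

cannot be determined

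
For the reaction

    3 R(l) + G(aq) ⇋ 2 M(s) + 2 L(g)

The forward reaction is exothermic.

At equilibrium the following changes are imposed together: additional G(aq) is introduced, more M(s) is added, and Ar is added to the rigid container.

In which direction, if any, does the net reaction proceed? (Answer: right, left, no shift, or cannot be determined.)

Adding G (aq), a reactant, drives the reaction to the right.
M is a pure solid; its activity is 1 regardless of amount, so Q is unaffected — no shift from this change.
At constant volume, adding an inert gas leaves every reacting species' partial pressure unchanged, so Q is unchanged — no shift from this change.
Only the nonzero effect(s) matter; the net shift is to the right.

right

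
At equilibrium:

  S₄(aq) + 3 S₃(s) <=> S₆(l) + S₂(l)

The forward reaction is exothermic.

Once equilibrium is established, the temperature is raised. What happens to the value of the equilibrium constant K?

K depends on temperature via the van 't Hoff relation. The forward reaction is exothermic, so raising T decreases K.

decreases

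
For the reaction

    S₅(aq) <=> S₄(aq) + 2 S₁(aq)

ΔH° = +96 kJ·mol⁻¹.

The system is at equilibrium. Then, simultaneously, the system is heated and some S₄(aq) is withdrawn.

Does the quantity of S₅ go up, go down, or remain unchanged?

decreases

The forward reaction is endothermic. Raising T favours the endothermic direction — shift to the right.
Removing S₄ (aq), a product, drives the reaction to the right.
The net shift is to the right. S₅ is a reactant, so its amount decreases.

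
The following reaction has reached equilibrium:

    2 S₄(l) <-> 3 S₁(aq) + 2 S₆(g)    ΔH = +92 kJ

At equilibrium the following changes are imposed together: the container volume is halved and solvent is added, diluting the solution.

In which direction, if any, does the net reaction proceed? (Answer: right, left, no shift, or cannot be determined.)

Gas moles: reactants 0, products 2 (Δn_gas = +2). Compression shifts the system toward the side with fewer moles of gas — to the left.
Dilution lowers every aqueous concentration by the same factor. Δn_aq = 3 − 0 = +3, so the system shifts toward the side with more dissolved moles — to the right.
The individual effects push in opposite directions; without quantitative information the net direction cannot be determined.

cannot be determined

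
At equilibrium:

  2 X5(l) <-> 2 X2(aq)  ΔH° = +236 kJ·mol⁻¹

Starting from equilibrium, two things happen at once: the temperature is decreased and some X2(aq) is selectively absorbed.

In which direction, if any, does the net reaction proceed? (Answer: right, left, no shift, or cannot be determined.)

cannot be determined

The forward reaction is endothermic. Lowering T favours the exothermic direction — shift to the left.
Removing X2 (aq), a product, drives the reaction to the right.
The individual effects push in opposite directions; without quantitative information the net direction cannot be determined.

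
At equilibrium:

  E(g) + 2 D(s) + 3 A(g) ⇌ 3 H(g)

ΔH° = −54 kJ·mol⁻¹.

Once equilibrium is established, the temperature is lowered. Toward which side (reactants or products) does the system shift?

right

The forward reaction is exothermic. Lowering T favours the exothermic direction — shift to the right.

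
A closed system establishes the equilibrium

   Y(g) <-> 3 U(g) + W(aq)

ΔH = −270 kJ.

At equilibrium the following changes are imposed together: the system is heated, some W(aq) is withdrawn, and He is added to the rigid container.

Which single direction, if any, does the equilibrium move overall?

The forward reaction is exothermic. Raising T favours the endothermic direction — shift to the left.
Removing W (aq), a product, drives the reaction to the right.
At constant volume, adding an inert gas leaves every reacting species' partial pressure unchanged, so Q is unchanged — no shift from this change.
The individual effects push in opposite directions; without quantitative information the net direction cannot be determined.

cannot be determined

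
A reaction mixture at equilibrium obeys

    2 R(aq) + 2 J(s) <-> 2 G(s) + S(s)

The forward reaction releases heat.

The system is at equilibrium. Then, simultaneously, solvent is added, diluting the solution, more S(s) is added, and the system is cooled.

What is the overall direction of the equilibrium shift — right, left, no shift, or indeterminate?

Dilution lowers every aqueous concentration by the same factor. Δn_aq = 0 − 2 = -2, so the system shifts toward the side with more dissolved moles — to the left.
S is a pure solid; its activity is 1 regardless of amount, so Q is unaffected — no shift from this change.
The forward reaction is exothermic. Lowering T favours the exothermic direction — shift to the right.
The individual effects push in opposite directions; without quantitative information the net direction cannot be determined.

cannot be determined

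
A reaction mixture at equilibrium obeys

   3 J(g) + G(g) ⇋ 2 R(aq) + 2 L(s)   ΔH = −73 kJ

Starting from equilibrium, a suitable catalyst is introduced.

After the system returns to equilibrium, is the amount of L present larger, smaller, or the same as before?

unchanged

A catalyst speeds both forward and reverse rates equally; it changes neither Q nor K — no shift from this change.
No net shift occurs, so the amount of L is unchanged.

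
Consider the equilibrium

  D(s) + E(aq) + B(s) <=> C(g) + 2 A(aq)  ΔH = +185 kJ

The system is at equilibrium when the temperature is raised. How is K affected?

increases

K depends on temperature via the van 't Hoff relation. The forward reaction is endothermic, so raising T increases K.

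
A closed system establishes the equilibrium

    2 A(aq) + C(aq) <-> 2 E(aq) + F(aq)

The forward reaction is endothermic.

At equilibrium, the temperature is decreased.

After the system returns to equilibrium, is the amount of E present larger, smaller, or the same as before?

decreases

The forward reaction is endothermic. Lowering T favours the exothermic direction — shift to the left.
The net shift is to the left. E is a product, so its amount decreases.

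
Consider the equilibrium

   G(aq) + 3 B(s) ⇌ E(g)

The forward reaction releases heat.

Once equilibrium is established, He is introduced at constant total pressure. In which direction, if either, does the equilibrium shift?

Adding inert gas at constant total pressure expands the volume and lowers every reacting partial pressure. With Δn_gas = 1 − 0 = +1, Q moves away from K toward the side with fewer gas moles, so the system shifts toward the side with more gas moles — to the right.

right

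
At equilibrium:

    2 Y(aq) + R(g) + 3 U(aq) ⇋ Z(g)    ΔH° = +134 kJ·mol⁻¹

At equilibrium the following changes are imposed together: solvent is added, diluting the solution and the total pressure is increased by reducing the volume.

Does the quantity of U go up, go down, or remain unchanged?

increases

Dilution lowers every aqueous concentration by the same factor. Δn_aq = 0 − 5 = -5, so the system shifts toward the side with more dissolved moles — to the left.
Gas moles: reactants 1, products 1. Δn_gas = 0, so a volume change leaves Q equal to K — no shift from this change.
The net shift is to the left. U is a reactant, so its amount increases.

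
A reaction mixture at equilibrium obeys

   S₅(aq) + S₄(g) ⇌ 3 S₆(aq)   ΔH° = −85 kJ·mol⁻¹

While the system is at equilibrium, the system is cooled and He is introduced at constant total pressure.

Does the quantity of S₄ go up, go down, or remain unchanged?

The forward reaction is exothermic. Lowering T favours the exothermic direction — shift to the right.
Adding inert gas at constant total pressure expands the volume and lowers every reacting partial pressure. With Δn_gas = 0 − 1 = -1, Q moves away from K toward the side with fewer gas moles, so the system shifts toward the side with more gas moles — to the left.
The two effects oppose each other, so the net shift — and hence the change in S₄ — cannot be determined from the given information.

cannot be determined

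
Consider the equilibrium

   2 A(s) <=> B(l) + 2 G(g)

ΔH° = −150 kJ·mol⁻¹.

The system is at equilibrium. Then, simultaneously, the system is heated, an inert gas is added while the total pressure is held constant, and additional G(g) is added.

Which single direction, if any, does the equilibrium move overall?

cannot be determined

The forward reaction is exothermic. Raising T favours the endothermic direction — shift to the left.
Adding inert gas at constant total pressure expands the volume and lowers every reacting partial pressure. With Δn_gas = 2 − 0 = +2, Q moves away from K toward the side with fewer gas moles, so the system shifts toward the side with more gas moles — to the right.
Adding G (g), a product, drives the reaction to the left.
The individual effects push in opposite directions; without quantitative information the net direction cannot be determined.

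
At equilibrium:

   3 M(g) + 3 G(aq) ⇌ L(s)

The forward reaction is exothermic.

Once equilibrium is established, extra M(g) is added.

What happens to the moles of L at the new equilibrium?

increases

Adding M (g), a reactant, drives the reaction to the right.
The net shift is to the right. L is a product, so its amount increases.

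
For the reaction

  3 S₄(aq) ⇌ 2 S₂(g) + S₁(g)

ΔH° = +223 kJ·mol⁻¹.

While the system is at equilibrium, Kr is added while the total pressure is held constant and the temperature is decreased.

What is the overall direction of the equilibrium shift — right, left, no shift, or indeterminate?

Adding inert gas at constant total pressure expands the volume and lowers every reacting partial pressure. With Δn_gas = 3 − 0 = +3, Q moves away from K toward the side with fewer gas moles, so the system shifts toward the side with more gas moles — to the right.
The forward reaction is endothermic. Lowering T favours the exothermic direction — shift to the left.
The individual effects push in opposite directions; without quantitative information the net direction cannot be determined.

cannot be determined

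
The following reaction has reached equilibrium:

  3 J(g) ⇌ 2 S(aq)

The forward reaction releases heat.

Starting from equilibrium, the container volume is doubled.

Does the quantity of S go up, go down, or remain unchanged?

Gas moles: reactants 3, products 0 (Δn_gas = -3). Expansion shifts the system toward the side with more moles of gas — to the left.
The net shift is to the left. S is a product, so its amount decreases.

decreases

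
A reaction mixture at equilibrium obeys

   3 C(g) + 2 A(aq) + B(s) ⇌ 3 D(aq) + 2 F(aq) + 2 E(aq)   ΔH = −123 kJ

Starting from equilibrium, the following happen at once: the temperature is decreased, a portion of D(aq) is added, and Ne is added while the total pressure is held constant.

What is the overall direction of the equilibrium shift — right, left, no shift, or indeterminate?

The forward reaction is exothermic. Lowering T favours the exothermic direction — shift to the right.
Adding D (aq), a product, drives the reaction to the left.
Adding inert gas at constant total pressure expands the volume and lowers every reacting partial pressure. With Δn_gas = 0 − 3 = -3, Q moves away from K toward the side with fewer gas moles, so the system shifts toward the side with more gas moles — to the left.
The individual effects push in opposite directions; without quantitative information the net direction cannot be determined.

cannot be determined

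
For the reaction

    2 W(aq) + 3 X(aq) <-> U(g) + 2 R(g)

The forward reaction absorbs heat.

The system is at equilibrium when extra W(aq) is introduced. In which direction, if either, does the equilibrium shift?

right

Adding W (aq), a reactant, drives the reaction to the right.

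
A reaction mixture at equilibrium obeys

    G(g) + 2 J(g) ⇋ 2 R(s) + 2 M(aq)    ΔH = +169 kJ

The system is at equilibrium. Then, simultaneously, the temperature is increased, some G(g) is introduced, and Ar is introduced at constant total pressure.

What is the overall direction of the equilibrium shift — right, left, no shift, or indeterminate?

cannot be determined

The forward reaction is endothermic. Raising T favours the endothermic direction — shift to the right.
Adding G (g), a reactant, drives the reaction to the right.
Adding inert gas at constant total pressure expands the volume and lowers every reacting partial pressure. With Δn_gas = 0 − 3 = -3, Q moves away from K toward the side with fewer gas moles, so the system shifts toward the side with more gas moles — to the left.
The individual effects push in opposite directions; without quantitative information the net direction cannot be determined.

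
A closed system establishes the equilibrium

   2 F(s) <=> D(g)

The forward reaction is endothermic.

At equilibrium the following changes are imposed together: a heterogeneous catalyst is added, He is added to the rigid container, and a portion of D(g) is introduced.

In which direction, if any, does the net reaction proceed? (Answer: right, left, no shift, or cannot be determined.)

A catalyst speeds both forward and reverse rates equally; it changes neither Q nor K — no shift from this change.
At constant volume, adding an inert gas leaves every reacting species' partial pressure unchanged, so Q is unchanged — no shift from this change.
Adding D (g), a product, drives the reaction to the left.
Only the nonzero effect(s) matter; the net shift is to the left.

left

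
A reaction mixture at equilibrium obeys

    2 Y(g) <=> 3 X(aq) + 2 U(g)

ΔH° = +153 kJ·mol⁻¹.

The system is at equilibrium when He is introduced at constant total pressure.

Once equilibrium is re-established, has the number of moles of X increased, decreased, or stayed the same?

unchanged

Adding inert gas at constant total pressure expands the volume, scaling every reacting partial pressure by the same factor. Δn_gas = 2 − 2 = 0, so Q is unchanged — no shift.
No net shift occurs, so the amount of X is unchanged.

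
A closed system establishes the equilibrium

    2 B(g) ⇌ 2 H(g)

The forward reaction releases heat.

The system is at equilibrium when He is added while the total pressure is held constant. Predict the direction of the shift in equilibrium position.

Adding inert gas at constant total pressure expands the volume, scaling every reacting partial pressure by the same factor. Δn_gas = 2 − 2 = 0, so Q is unchanged — no shift.

no shift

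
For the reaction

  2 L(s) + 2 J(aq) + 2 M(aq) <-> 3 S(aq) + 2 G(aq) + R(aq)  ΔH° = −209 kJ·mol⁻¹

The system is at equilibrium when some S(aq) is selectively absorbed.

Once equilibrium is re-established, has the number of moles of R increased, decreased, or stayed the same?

Removing S (aq), a product, drives the reaction to the right.
The net shift is to the right. R is a product, so its amount increases.

increases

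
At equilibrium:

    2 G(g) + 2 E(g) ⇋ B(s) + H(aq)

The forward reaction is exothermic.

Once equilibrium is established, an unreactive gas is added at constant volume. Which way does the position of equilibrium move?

At constant volume, adding an inert gas leaves every reacting species' partial pressure unchanged, so Q is unchanged — no shift from this change.

no shift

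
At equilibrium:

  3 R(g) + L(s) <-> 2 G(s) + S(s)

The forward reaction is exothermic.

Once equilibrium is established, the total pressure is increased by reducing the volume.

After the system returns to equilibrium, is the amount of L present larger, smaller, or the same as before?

decreases

Gas moles: reactants 3, products 0 (Δn_gas = -3). Compression shifts the system toward the side with fewer moles of gas — to the right.
The net shift is to the right. L is a reactant, so its amount decreases.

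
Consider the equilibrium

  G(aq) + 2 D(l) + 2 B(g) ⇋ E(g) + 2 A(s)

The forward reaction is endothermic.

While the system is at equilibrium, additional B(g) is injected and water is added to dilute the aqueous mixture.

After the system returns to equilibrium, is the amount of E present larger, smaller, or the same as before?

Adding B (g), a reactant, drives the reaction to the right.
Dilution lowers every aqueous concentration by the same factor. Δn_aq = 0 − 1 = -1, so the system shifts toward the side with more dissolved moles — to the left.
The two effects oppose each other, so the net shift — and hence the change in E — cannot be determined from the given information.

cannot be determined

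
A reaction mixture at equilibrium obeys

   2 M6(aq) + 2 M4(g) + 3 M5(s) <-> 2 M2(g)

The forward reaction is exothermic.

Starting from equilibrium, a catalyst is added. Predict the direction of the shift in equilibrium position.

no shift

A catalyst speeds both forward and reverse rates equally; it changes neither Q nor K — no shift from this change.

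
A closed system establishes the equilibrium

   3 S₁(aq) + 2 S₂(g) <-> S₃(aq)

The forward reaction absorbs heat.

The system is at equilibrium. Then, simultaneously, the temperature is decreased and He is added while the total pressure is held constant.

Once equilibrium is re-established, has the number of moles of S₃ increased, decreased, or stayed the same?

decreases

The forward reaction is endothermic. Lowering T favours the exothermic direction — shift to the left.
Adding inert gas at constant total pressure expands the volume and lowers every reacting partial pressure. With Δn_gas = 0 − 2 = -2, Q moves away from K toward the side with fewer gas moles, so the system shifts toward the side with more gas moles — to the left.
The net shift is to the left. S₃ is a product, so its amount decreases.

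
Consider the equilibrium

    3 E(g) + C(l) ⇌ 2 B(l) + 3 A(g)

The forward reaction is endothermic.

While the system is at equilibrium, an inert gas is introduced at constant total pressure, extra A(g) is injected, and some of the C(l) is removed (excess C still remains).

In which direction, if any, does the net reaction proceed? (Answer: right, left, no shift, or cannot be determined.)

left

Adding inert gas at constant total pressure expands the volume, scaling every reacting partial pressure by the same factor. Δn_gas = 3 − 3 = 0, so Q is unchanged — no shift.
Adding A (g), a product, drives the reaction to the left.
C is a pure liquid; its activity is 1 regardless of amount, so Q is unaffected — no shift from this change.
Only the nonzero effect(s) matter; the net shift is to the left.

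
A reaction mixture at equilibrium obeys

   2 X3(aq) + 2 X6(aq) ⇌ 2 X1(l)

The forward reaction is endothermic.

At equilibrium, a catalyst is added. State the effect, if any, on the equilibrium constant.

The equilibrium constant depends only on temperature. This perturbation changes neither the position of equilibrium nor K.

unchanged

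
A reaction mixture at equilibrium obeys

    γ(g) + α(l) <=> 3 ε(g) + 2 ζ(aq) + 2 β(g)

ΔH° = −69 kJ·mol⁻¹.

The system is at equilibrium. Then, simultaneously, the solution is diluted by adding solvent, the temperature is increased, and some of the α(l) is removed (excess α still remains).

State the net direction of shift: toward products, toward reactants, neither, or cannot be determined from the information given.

cannot be determined

Dilution lowers every aqueous concentration by the same factor. Δn_aq = 2 − 0 = +2, so the system shifts toward the side with more dissolved moles — to the right.
The forward reaction is exothermic. Raising T favours the endothermic direction — shift to the left.
α is a pure liquid; its activity is 1 regardless of amount, so Q is unaffected — no shift from this change.
The individual effects push in opposite directions; without quantitative information the net direction cannot be determined.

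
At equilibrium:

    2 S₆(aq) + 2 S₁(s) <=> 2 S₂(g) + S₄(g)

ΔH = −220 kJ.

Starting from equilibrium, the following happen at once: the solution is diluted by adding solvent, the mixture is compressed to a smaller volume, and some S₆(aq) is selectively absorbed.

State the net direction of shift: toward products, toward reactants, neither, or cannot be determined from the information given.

left

Dilution lowers every aqueous concentration by the same factor. Δn_aq = 0 − 2 = -2, so the system shifts toward the side with more dissolved moles — to the left.
Gas moles: reactants 0, products 3 (Δn_gas = +3). Compression shifts the system toward the side with fewer moles of gas — to the left.
Removing S₆ (aq), a reactant, drives the reaction to the left.
All effects act in the same direction — net shift to the left.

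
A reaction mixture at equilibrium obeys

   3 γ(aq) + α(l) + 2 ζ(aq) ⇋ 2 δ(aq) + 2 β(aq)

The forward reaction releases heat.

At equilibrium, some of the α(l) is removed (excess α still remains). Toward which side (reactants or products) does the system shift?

no shift

α is a pure liquid; its activity is 1 regardless of amount, so Q is unaffected — no shift from this change.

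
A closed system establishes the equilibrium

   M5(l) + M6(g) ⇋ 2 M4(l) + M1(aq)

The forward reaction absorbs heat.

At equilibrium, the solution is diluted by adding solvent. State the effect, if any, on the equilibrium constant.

The equilibrium constant depends only on temperature. This perturbation may move the position of equilibrium, but since T is unchanged, K itself is unchanged.

unchanged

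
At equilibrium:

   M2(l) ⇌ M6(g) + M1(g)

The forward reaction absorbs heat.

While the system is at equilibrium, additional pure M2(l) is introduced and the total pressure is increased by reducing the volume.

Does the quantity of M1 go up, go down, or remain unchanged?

decreases

M2 is a pure liquid; its activity is 1 regardless of amount, so Q is unaffected — no shift from this change.
Gas moles: reactants 0, products 2 (Δn_gas = +2). Compression shifts the system toward the side with fewer moles of gas — to the left.
The net shift is to the left. M1 is a product, so its amount decreases.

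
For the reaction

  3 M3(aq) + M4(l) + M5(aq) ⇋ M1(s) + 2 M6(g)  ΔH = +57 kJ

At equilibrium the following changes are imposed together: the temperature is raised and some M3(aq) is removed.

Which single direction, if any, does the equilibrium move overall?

The forward reaction is endothermic. Raising T favours the endothermic direction — shift to the right.
Removing M3 (aq), a reactant, drives the reaction to the left.
The individual effects push in opposite directions; without quantitative information the net direction cannot be determined.

cannot be determined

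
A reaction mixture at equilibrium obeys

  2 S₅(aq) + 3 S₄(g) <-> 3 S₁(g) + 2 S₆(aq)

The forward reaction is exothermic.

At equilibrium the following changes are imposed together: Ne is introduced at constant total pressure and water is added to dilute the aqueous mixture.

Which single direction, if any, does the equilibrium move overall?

Adding inert gas at constant total pressure expands the volume, scaling every reacting partial pressure by the same factor. Δn_gas = 3 − 3 = 0, so Q is unchanged — no shift.
Dilution scales every aqueous concentration by the same factor. Δn_aq = 2 − 2 = 0, so Q is unchanged — no shift.
None of the changes alters Q relative to K, so there is no net shift.

no shift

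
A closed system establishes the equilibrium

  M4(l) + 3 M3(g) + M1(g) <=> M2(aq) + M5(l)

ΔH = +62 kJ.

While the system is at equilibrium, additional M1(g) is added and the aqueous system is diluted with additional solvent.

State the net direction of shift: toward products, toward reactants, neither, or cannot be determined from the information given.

Adding M1 (g), a reactant, drives the reaction to the right.
Dilution lowers every aqueous concentration by the same factor. Δn_aq = 1 − 0 = +1, so the system shifts toward the side with more dissolved moles — to the right.
All effects act in the same direction — net shift to the right.

right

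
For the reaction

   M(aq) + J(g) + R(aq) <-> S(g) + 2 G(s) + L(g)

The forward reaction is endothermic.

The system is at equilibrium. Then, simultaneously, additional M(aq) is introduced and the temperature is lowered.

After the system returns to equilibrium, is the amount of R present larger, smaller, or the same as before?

Adding M (aq), a reactant, drives the reaction to the right.
The forward reaction is endothermic. Lowering T favours the exothermic direction — shift to the left.
The two effects oppose each other, so the net shift — and hence the change in R — cannot be determined from the given information.

cannot be determined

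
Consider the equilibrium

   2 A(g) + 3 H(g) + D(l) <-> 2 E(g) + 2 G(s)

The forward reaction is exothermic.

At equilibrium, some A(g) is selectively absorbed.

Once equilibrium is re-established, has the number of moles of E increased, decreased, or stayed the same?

decreases

Removing A (g), a reactant, drives the reaction to the left.
The net shift is to the left. E is a product, so its amount decreases.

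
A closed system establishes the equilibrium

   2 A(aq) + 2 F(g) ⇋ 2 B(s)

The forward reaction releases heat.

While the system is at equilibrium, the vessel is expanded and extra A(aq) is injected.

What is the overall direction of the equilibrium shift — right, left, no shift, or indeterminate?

cannot be determined

Gas moles: reactants 2, products 0 (Δn_gas = -2). Expansion shifts the system toward the side with more moles of gas — to the left.
Adding A (aq), a reactant, drives the reaction to the right.
The individual effects push in opposite directions; without quantitative information the net direction cannot be determined.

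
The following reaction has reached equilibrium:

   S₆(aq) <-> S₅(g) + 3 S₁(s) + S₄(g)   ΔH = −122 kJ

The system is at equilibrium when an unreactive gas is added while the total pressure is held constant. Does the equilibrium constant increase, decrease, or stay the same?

The equilibrium constant depends only on temperature. This perturbation may move the position of equilibrium, but since T is unchanged, K itself is unchanged.

unchanged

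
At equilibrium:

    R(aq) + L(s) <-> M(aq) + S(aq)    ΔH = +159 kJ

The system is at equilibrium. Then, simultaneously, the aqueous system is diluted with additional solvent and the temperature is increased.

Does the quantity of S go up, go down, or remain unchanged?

Dilution lowers every aqueous concentration by the same factor. Δn_aq = 2 − 1 = +1, so the system shifts toward the side with more dissolved moles — to the right.
The forward reaction is endothermic. Raising T favours the endothermic direction — shift to the right.
The net shift is to the right. S is a product, so its amount increases.

increases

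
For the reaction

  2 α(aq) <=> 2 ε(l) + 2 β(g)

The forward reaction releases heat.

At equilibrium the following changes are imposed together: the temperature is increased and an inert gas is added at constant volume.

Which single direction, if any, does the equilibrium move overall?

The forward reaction is exothermic. Raising T favours the endothermic direction — shift to the left.
At constant volume, adding an inert gas leaves every reacting species' partial pressure unchanged, so Q is unchanged — no shift from this change.
Only the nonzero effect(s) matter; the net shift is to the left.

left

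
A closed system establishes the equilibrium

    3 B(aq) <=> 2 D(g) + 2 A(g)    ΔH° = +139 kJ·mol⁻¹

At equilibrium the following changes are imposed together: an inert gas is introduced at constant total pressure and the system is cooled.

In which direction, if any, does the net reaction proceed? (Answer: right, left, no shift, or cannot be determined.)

Adding inert gas at constant total pressure expands the volume and lowers every reacting partial pressure. With Δn_gas = 4 − 0 = +4, Q moves away from K toward the side with fewer gas moles, so the system shifts toward the side with more gas moles — to the right.
The forward reaction is endothermic. Lowering T favours the exothermic direction — shift to the left.
The individual effects push in opposite directions; without quantitative information the net direction cannot be determined.

cannot be determined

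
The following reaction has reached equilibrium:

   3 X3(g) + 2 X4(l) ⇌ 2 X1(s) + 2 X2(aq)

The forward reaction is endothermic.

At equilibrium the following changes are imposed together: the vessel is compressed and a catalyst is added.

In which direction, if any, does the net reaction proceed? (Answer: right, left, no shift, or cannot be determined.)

right

Gas moles: reactants 3, products 0 (Δn_gas = -3). Compression shifts the system toward the side with fewer moles of gas — to the right.
A catalyst speeds both forward and reverse rates equally; it changes neither Q nor K — no shift from this change.
Only the nonzero effect(s) matter; the net shift is to the right.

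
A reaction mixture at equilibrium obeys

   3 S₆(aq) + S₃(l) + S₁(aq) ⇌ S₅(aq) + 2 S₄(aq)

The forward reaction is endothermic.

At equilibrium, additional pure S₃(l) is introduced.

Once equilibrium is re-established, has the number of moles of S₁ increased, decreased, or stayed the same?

unchanged

S₃ is a pure liquid; its activity is 1 regardless of amount, so Q is unaffected — no shift from this change.
No net shift occurs, so the amount of S₁ is unchanged.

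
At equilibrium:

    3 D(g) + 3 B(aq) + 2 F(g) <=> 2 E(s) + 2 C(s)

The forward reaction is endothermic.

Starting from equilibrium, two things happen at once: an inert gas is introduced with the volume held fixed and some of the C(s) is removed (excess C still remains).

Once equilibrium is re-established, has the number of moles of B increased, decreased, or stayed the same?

At constant volume, adding an inert gas leaves every reacting species' partial pressure unchanged, so Q is unchanged — no shift from this change.
C is a pure solid; its activity is 1 regardless of amount, so Q is unaffected — no shift from this change.
No net shift occurs, so the amount of B is unchanged.

unchanged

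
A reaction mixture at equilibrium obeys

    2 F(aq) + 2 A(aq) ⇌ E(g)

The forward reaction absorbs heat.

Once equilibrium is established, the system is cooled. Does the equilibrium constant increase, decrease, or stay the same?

K depends on temperature via the van 't Hoff relation. The forward reaction is endothermic, so lowering T decreases K.

decreases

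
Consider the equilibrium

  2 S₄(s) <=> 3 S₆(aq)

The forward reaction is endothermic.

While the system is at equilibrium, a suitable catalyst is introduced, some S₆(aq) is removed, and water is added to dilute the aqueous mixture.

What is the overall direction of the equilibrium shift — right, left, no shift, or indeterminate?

A catalyst speeds both forward and reverse rates equally; it changes neither Q nor K — no shift from this change.
Removing S₆ (aq), a product, drives the reaction to the right.
Dilution lowers every aqueous concentration by the same factor. Δn_aq = 3 − 0 = +3, so the system shifts toward the side with more dissolved moles — to the right.
Only the nonzero effect(s) matter; the net shift is to the right.

right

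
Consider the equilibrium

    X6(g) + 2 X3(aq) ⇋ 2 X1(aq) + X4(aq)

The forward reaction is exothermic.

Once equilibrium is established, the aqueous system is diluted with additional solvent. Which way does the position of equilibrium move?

right

Dilution lowers every aqueous concentration by the same factor. Δn_aq = 3 − 2 = +1, so the system shifts toward the side with more dissolved moles — to the right.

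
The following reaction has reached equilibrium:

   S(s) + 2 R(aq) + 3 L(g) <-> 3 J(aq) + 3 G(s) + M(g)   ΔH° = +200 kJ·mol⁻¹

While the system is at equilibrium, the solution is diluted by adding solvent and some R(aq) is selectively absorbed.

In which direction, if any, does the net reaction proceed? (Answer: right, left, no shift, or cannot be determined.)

cannot be determined

Dilution lowers every aqueous concentration by the same factor. Δn_aq = 3 − 2 = +1, so the system shifts toward the side with more dissolved moles — to the right.
Removing R (aq), a reactant, drives the reaction to the left.
The individual effects push in opposite directions; without quantitative information the net direction cannot be determined.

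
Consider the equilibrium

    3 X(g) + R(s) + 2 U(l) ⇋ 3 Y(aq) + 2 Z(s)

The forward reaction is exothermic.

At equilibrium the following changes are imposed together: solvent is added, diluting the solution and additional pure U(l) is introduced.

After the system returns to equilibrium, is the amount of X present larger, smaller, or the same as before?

Dilution lowers every aqueous concentration by the same factor. Δn_aq = 3 − 0 = +3, so the system shifts toward the side with more dissolved moles — to the right.
U is a pure liquid; its activity is 1 regardless of amount, so Q is unaffected — no shift from this change.
The net shift is to the right. X is a reactant, so its amount decreases.

decreases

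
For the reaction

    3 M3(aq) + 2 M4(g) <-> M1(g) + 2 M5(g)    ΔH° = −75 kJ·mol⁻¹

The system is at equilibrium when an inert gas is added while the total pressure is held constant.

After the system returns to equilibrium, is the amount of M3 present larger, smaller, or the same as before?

decreases

Adding inert gas at constant total pressure expands the volume and lowers every reacting partial pressure. With Δn_gas = 3 − 2 = +1, Q moves away from K toward the side with fewer gas moles, so the system shifts toward the side with more gas moles — to the right.
The net shift is to the right. M3 is a reactant, so its amount decreases.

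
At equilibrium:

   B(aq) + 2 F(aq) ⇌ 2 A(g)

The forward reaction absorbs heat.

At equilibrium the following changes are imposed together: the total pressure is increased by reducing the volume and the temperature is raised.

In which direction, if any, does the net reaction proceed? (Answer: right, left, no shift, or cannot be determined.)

Gas moles: reactants 0, products 2 (Δn_gas = +2). Compression shifts the system toward the side with fewer moles of gas — to the left.
The forward reaction is endothermic. Raising T favours the endothermic direction — shift to the right.
The individual effects push in opposite directions; without quantitative information the net direction cannot be determined.

cannot be determined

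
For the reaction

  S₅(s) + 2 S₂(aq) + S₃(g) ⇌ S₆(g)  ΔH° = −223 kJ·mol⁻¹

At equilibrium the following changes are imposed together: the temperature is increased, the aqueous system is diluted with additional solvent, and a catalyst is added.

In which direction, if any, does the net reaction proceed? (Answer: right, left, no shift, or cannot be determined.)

The forward reaction is exothermic. Raising T favours the endothermic direction — shift to the left.
Dilution lowers every aqueous concentration by the same factor. Δn_aq = 0 − 2 = -2, so the system shifts toward the side with more dissolved moles — to the left.
A catalyst speeds both forward and reverse rates equally; it changes neither Q nor K — no shift from this change.
Only the nonzero effect(s) matter; the net shift is to the left.

left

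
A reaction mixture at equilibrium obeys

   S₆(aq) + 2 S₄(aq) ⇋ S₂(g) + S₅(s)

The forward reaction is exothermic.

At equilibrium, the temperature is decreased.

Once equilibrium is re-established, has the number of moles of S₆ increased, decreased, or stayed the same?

decreases

The forward reaction is exothermic. Lowering T favours the exothermic direction — shift to the right.
The net shift is to the right. S₆ is a reactant, so its amount decreases.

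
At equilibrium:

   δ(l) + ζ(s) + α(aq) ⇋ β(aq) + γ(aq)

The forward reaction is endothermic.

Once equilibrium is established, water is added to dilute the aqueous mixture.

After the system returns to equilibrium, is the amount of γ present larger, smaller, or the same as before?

Dilution lowers every aqueous concentration by the same factor. Δn_aq = 2 − 1 = +1, so the system shifts toward the side with more dissolved moles — to the right.
The net shift is to the right. γ is a product, so its amount increases.

increases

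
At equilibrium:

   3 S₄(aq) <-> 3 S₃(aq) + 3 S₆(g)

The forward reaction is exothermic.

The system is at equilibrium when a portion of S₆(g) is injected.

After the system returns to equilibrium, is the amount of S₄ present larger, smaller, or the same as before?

Adding S₆ (g), a product, drives the reaction to the left.
The net shift is to the left. S₄ is a reactant, so its amount increases.

increases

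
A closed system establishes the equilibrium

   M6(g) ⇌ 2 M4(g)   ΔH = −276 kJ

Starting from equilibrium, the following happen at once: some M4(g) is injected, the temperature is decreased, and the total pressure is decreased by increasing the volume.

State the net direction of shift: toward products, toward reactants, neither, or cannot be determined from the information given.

cannot be determined

Adding M4 (g), a product, drives the reaction to the left.
The forward reaction is exothermic. Lowering T favours the exothermic direction — shift to the right.
Gas moles: reactants 1, products 2 (Δn_gas = +1). Expansion shifts the system toward the side with more moles of gas — to the right.
The individual effects push in opposite directions; without quantitative information the net direction cannot be determined.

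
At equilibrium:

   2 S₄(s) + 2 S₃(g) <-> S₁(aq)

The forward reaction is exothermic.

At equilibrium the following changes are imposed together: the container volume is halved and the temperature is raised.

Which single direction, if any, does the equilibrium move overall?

Gas moles: reactants 2, products 0 (Δn_gas = -2). Compression shifts the system toward the side with fewer moles of gas — to the right.
The forward reaction is exothermic. Raising T favours the endothermic direction — shift to the left.
The individual effects push in opposite directions; without quantitative information the net direction cannot be determined.

cannot be determined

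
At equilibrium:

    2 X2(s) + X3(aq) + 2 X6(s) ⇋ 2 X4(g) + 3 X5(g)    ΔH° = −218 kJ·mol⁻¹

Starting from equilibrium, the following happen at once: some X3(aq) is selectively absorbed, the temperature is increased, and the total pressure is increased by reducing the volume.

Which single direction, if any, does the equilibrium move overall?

left

Removing X3 (aq), a reactant, drives the reaction to the left.
The forward reaction is exothermic. Raising T favours the endothermic direction — shift to the left.
Gas moles: reactants 0, products 5 (Δn_gas = +5). Compression shifts the system toward the side with fewer moles of gas — to the left.
All effects act in the same direction — net shift to the left.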